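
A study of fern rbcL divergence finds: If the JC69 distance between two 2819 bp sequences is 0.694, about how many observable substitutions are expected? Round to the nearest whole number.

1276

Invert JC69: p = (3/4)(1 − e^(−4d/3)) = 0.75 × (1 − e^(-0.925333)) = 0.75 × (1 − 0.396399) = 0.452701.
Expected differing sites = pL ≈ 0.452701 × 2819 = 1276.164119 ≈ 1276.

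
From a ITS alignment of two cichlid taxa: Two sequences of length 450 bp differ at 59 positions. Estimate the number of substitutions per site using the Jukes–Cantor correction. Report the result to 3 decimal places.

p = 59/450 ≈ 0.131111.
d = −(3/4) ln(1 − 4p/3) = −0.75 ln(1 − 0.174815) = −0.75 ln(0.825185)
  = −0.75 × (-0.192148) = 0.144111 substitutions/site.

0.144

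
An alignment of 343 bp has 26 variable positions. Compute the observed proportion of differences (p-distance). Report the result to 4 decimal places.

0.0758

p = 26/343 = 0.075801… ≈ 0.0758 (to 4 d.p.).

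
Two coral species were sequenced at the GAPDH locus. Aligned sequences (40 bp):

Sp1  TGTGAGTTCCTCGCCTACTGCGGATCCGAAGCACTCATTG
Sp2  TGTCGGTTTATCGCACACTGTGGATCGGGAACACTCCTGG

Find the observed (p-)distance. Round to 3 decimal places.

0.300

The sequences differ at 12 of 40 positions.
p = 12/40 = 0.300.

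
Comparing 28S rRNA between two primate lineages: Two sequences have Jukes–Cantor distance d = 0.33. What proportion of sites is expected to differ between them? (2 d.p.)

p = (3/4)(1 − e^(−4d/3)) = 0.75 × (1 − e^(-0.44)) = 0.75 × (1 − 0.644036) = 0.266973.

0.27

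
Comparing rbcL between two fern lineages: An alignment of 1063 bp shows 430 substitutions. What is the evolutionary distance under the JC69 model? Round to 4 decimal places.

p = 430/1063 ≈ 0.404516.
d = −(3/4) ln(1 − 4p/3) = −0.75 ln(1 − 0.539355) = −0.75 ln(0.460645)
  = −0.75 × (-0.775128) = 0.581346 substitutions/site.

0.5813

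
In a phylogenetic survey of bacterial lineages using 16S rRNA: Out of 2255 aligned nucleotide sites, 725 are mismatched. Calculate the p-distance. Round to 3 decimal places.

0.322

p = 725/2255 = 0.321507… ≈ 0.322 (to 3 d.p.).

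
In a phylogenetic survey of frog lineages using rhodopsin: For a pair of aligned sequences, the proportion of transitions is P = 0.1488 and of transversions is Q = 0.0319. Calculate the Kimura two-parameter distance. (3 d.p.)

Under the Kimura two-parameter model, d = −½ ln(1 − 2P − Q) − ¼ ln(1 − 2Q).
1 − 2P − Q = 0.6705, giving −½ ln(0.6705) = 0.199866.
1 − 2Q = 0.9362, giving −¼ ln(0.9362) = 0.016482.
d = 0.199866 + 0.016482 = 0.216348.

0.216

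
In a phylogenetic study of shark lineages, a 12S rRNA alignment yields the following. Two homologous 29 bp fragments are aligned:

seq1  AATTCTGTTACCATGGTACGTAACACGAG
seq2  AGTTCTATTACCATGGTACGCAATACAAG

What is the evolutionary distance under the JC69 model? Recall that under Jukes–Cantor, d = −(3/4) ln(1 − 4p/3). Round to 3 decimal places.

The sequences differ at 5 of 29 sites (2, 7, 21, 24, 27), so p = 5/29 ≈ 0.172414.
d = −(3/4) ln(1 − 4p/3) = −0.75 ln(1 − 0.229885) = −0.75 ln(0.770115)
  = −0.75 × (-0.261215) = 0.195911 substitutions/site.

0.196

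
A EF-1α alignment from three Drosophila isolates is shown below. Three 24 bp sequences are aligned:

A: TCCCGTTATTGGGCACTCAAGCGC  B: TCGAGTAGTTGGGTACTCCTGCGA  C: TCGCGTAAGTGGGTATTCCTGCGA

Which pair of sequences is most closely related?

A–B: 8/24 differ, p = 0.333, d = 0.441.
A–C: 8/24 differ, p = 0.333, d = 0.441.
B–C: 4/24 differ, p = 0.167, d = 0.188.
The smallest distance is between B and C.

B and C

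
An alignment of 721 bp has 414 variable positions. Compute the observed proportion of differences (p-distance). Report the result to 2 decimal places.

p = 414/721 = 0.574202… ≈ 0.57 (to 2 d.p.).

0.57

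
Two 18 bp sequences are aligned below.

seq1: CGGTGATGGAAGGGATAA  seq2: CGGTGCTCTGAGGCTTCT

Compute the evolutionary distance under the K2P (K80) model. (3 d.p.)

Of 18 sites, 1 differences are transitions and 7 are transversions, so P = 1/18 ≈ 0.055556 and Q = 7/18 ≈ 0.388889.
Under the Kimura two-parameter model, d = −½ ln(1 − 2P − Q) − ¼ ln(1 − 2Q).
1 − 2P − Q = 0.499999, giving −½ ln(0.499999) = 0.346575.
1 − 2Q = 0.222222, giving −¼ ln(0.222222) = 0.376020.
d = 0.346575 + 0.376020 = 0.722595.

0.723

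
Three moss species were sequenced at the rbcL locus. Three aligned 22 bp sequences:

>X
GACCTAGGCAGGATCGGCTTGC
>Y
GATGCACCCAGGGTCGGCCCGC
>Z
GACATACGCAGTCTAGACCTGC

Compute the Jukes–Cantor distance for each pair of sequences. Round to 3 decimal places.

d(X,Y) = 0.497, d(X,Z) = 0.414, d(Y,Z) = 0.591

X–Y: 8/22 sites differ → p ≈ 0.363636, d = −0.75 ln(1 − 0.484848) = 0.497470 ≈ 0.497.
X–Z: 7/22 sites differ → p ≈ 0.318182, d = −0.75 ln(1 − 0.424243) = 0.414052 ≈ 0.414.
Y–Z: 9/22 sites differ → p ≈ 0.409091, d = −0.75 ln(1 − 0.545455) = 0.591344 ≈ 0.591.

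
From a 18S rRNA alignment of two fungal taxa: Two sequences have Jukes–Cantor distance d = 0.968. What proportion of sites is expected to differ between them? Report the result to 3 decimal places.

0.544

p = (3/4)(1 − e^(−4d/3)) = 0.75 × (1 − e^(-1.290667)) = 0.75 × (1 − 0.275087) = 0.543685.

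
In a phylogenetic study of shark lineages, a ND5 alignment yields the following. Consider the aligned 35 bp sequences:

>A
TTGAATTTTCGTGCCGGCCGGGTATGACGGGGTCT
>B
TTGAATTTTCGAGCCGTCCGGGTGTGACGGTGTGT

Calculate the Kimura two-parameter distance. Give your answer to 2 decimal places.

Of 35 sites, 1 differences are transitions and 4 are transversions, so P = 1/35 ≈ 0.028571 and Q = 4/35 ≈ 0.114286.
Under the Kimura two-parameter model, d = −½ ln(1 − 2P − Q) − ¼ ln(1 − 2Q).
1 − 2P − Q = 0.828572, giving −½ ln(0.828572) = 0.094026.
1 − 2Q = 0.771428, giving −¼ ln(0.771428) = 0.064878.
d = 0.094026 + 0.064878 = 0.158904.

0.16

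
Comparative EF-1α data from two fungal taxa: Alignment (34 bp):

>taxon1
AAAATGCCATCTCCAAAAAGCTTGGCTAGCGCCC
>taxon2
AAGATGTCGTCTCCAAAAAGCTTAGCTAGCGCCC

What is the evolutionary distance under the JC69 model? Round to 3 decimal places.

The sequences differ at 4 of 34 sites (3, 7, 9, 24), so p = 4/34 ≈ 0.117647.
d = −(3/4) ln(1 − 4p/3) = −0.75 ln(1 − 0.156863) = −0.75 ln(0.843137)
  = −0.75 × (-0.170626) = 0.127970 substitutions/site.

0.128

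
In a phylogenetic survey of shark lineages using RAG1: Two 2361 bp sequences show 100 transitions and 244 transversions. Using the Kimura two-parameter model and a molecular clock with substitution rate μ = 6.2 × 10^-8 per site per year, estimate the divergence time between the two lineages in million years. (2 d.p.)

P = 100/2361 ≈ 0.042355 and Q = 244/2361 ≈ 0.103346.
Under the Kimura two-parameter model, d = −½ ln(1 − 2P − Q) − ¼ ln(1 − 2Q).
1 − 2P − Q = 0.811944, giving −½ ln(0.811944) = 0.104162.
1 − 2Q = 0.793308, giving −¼ ln(0.793308) = 0.057886.
d = 0.104162 + 0.057886 = 0.162048.
Under a molecular clock d = 2μt, so t = d/(2μ) = 0.162048 / (2 × 6.2 × 10^-8) = 1.31 million years.

1.31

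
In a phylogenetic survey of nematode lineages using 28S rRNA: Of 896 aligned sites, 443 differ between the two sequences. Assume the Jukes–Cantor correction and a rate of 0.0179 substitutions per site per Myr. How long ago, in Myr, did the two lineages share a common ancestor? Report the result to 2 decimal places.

22.55

p = 443/896 ≈ 0.49442.
d = −(3/4) ln(1 − 4p/3) = −0.75 ln(1 − 0.659227) = −0.75 ln(0.340773)
  = −0.75 × (-1.076539) = 0.807404 substitutions/site.
Under a molecular clock d = 2μt, so t = d/(2μ) = 0.807404 / (2 × 0.0179) = 22.55 Myr.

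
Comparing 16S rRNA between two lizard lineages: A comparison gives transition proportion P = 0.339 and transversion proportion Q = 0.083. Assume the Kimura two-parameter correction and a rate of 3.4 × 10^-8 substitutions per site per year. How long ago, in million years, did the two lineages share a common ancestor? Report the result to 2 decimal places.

11.19

Under the Kimura two-parameter model, d = −½ ln(1 − 2P − Q) − ¼ ln(1 − 2Q).
1 − 2P − Q = 0.239, giving −½ ln(0.239) = 0.715646.
1 − 2Q = 0.834, giving −¼ ln(0.834) = 0.045380.
d = 0.715646 + 0.045380 = 0.761026.
Under a molecular clock d = 2μt, so t = d/(2μ) = 0.761026 / (2 × 3.4 × 10^-8) = 11.19 million years.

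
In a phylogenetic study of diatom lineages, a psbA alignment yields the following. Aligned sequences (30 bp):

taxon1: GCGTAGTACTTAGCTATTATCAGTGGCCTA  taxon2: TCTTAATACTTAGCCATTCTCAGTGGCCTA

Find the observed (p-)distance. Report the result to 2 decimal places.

The sequences differ at 5 of 30 positions (sites 1, 3, 6, 15, 19).
p = 5/30 = 0.166666… ≈ 0.17 (to 2 d.p.).

0.17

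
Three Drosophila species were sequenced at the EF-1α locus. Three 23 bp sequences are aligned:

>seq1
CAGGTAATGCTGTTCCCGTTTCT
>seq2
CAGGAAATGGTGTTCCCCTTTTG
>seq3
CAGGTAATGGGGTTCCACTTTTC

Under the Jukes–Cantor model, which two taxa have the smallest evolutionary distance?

seq1–seq2: 5/23 differ, p = 0.217, d = 0.257.
seq1–seq3: 6/23 differ, p = 0.261, d = 0.321.
seq2–seq3: 4/23 differ, p = 0.174, d = 0.198.
The smallest distance is between seq2 and seq3.

seq2 and seq3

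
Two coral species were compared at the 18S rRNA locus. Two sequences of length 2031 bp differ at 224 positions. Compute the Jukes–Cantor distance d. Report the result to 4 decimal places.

0.1193

p = 224/2031 ≈ 0.11029.
d = −(3/4) ln(1 − 4p/3) = −0.75 ln(1 − 0.147053) = −0.75 ln(0.852947)
  = −0.75 × (-0.159058) = 0.119294 substitutions/site.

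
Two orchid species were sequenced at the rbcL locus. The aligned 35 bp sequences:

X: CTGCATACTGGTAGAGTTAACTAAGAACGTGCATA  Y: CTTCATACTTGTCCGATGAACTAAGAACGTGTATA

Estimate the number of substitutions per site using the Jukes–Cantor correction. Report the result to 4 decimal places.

0.2726

The sequences differ at 8 of 35 sites (3, 10, 13, 14, 15, 16, 18, 32), so p = 8/35 ≈ 0.228571.
d = −(3/4) ln(1 − 4p/3) = −0.75 ln(1 − 0.304761) = −0.75 ln(0.695239)
  = −0.75 × (-0.363500) = 0.272625 substitutions/site.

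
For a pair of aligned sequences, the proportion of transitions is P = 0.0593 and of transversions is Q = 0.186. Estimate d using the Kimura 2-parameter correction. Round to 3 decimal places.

0.298

Under the Kimura two-parameter model, d = −½ ln(1 − 2P − Q) − ¼ ln(1 − 2Q).
1 − 2P − Q = 0.6954, giving −½ ln(0.6954) = 0.181634.
1 − 2Q = 0.628, giving −¼ ln(0.628) = 0.116304.
d = 0.181634 + 0.116304 = 0.297938.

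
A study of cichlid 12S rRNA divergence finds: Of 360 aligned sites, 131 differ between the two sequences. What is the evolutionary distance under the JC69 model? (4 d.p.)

0.4980

p = 131/360 ≈ 0.363889.
d = −(3/4) ln(1 − 4p/3) = −0.75 ln(1 − 0.485185) = −0.75 ln(0.514815)
  = −0.75 × (-0.663948) = 0.497961 substitutions/site.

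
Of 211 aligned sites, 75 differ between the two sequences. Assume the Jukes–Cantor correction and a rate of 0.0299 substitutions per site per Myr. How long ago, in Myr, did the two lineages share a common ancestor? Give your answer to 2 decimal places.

8.06

p = 75/211 ≈ 0.35545.
d = −(3/4) ln(1 − 4p/3) = −0.75 ln(1 − 0.473933) = −0.75 ln(0.526067)
  = −0.75 × (-0.642327) = 0.481745 substitutions/site.
Under a molecular clock d = 2μt, so t = d/(2μ) = 0.481745 / (2 × 0.0299) = 8.06 Myr.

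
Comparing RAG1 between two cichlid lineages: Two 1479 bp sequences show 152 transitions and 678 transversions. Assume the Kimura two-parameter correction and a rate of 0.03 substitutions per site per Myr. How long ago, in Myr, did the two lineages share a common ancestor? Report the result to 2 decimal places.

19.45

P = 152/1479 ≈ 0.102772 and Q = 678/1479 ≈ 0.458418.
Under the Kimura two-parameter model, d = −½ ln(1 − 2P − Q) − ¼ ln(1 − 2Q).
1 − 2P − Q = 0.336038, giving −½ ln(0.336038) = 0.545266.
1 − 2Q = 0.083164, giving −¼ ln(0.083164) = 0.621735.
d = 0.545266 + 0.621735 = 1.167001.
Under a molecular clock d = 2μt, so t = d/(2μ) = 1.167001 / (2 × 0.03) = 19.45 Myr.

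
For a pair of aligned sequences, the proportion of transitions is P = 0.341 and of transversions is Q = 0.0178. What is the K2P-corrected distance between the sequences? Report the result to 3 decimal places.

0.611

Under the Kimura two-parameter model, d = −½ ln(1 − 2P − Q) − ¼ ln(1 − 2Q).
1 − 2P − Q = 0.3002, giving −½ ln(0.3002) = 0.601653.
1 − 2Q = 0.9644, giving −¼ ln(0.9644) = 0.009062.
d = 0.601653 + 0.009062 = 0.610715.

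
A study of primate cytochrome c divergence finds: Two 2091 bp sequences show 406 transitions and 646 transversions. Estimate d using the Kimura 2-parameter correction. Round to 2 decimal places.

P = 406/2091 ≈ 0.194165 and Q = 646/2091 ≈ 0.308943.
Under the Kimura two-parameter model, d = −½ ln(1 − 2P − Q) − ¼ ln(1 − 2Q).
1 − 2P − Q = 0.302727, giving −½ ln(0.302727) = 0.597462.
1 − 2Q = 0.382114, giving −¼ ln(0.382114) = 0.240509.
d = 0.597462 + 0.240509 = 0.837971.

0.84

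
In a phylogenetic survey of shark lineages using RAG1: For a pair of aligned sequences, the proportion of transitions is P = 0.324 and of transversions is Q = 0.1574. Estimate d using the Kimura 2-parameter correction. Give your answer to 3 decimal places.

0.913

Under the Kimura two-parameter model, d = −½ ln(1 − 2P − Q) − ¼ ln(1 − 2Q).
1 − 2P − Q = 0.1946, giving −½ ln(0.1946) = 0.818405.
1 − 2Q = 0.6852, giving −¼ ln(0.6852) = 0.094511.
d = 0.818405 + 0.094511 = 0.912916.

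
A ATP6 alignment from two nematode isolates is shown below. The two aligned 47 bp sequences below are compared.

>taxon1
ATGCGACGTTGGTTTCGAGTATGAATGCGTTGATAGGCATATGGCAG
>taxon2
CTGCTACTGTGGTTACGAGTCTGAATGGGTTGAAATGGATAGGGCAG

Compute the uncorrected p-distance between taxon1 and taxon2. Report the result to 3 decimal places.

0.234

The sequences differ at 11 of 47 positions.
p = 11/47 = 0.234042… ≈ 0.234 (to 3 d.p.).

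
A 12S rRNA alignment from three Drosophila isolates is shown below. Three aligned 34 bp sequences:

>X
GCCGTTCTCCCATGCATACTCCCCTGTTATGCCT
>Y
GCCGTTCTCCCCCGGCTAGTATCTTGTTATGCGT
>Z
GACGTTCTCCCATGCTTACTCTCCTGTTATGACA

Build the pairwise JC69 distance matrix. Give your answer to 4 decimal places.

X–Y: 9/34 sites differ → p ≈ 0.264706, d = −0.75 ln(1 − 0.352941) = 0.326488 ≈ 0.3265.
X–Z: 5/34 sites differ → p ≈ 0.147059, d = −0.75 ln(1 − 0.196079) = 0.163691 ≈ 0.1637.
Y–Z: 11/34 sites differ → p ≈ 0.323529, d = −0.75 ln(1 − 0.431372) = 0.423397 ≈ 0.4234.

d(X,Y) = 0.3265, d(X,Z) = 0.1637, d(Y,Z) = 0.4234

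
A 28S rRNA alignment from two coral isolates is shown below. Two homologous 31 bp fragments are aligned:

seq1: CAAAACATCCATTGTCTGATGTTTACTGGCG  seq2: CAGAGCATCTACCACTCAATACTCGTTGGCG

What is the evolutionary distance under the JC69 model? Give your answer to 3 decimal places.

0.777

The sequences differ at 15 of 31 sites, so p = 15/31 ≈ 0.483871.
d = −(3/4) ln(1 − 4p/3) = −0.75 ln(1 − 0.645161) = −0.75 ln(0.354839)
  = −0.75 × (-1.036091) = 0.777068 substitutions/site.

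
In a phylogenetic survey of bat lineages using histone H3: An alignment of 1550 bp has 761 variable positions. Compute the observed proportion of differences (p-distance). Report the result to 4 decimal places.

p = 761/1550 = 0.490967… ≈ 0.4910 (to 4 d.p.).

0.4910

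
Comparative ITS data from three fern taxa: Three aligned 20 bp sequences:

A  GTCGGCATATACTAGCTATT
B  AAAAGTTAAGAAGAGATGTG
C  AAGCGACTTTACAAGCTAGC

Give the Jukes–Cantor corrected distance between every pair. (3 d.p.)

A–B: 13/20 sites differ → p = 0.65, d = −0.75 ln(1 − 0.866667) = 1.511179 ≈ 1.511.
A–C: 10/20 sites differ → p = 0.5, d = −0.75 ln(1 − 0.666667) = 0.823960 ≈ 0.824.
B–C: 13/20 sites differ → p = 0.65, d = −0.75 ln(1 − 0.866667) = 1.511179 ≈ 1.511.

d(A,B) = 1.511, d(A,C) = 0.824, d(B,C) = 1.511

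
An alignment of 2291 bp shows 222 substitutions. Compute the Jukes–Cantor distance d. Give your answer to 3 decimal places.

p = 222/2291 ≈ 0.096901.
d = −(3/4) ln(1 − 4p/3) = −0.75 ln(1 − 0.129201) = −0.75 ln(0.870799)
  = −0.75 × (-0.138344) = 0.103758 substitutions/site.

0.104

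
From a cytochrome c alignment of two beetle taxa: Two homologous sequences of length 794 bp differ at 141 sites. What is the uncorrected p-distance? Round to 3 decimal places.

p = 141/794 = 0.177581… ≈ 0.178 (to 3 d.p.).

0.178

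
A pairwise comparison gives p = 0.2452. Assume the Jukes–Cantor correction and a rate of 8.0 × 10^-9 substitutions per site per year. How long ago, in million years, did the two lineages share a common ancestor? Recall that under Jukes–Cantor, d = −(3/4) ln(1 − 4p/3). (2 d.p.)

d = −(3/4) ln(1 − 4p/3) = −0.75 ln(1 − 0.326933) = −0.75 ln(0.673067)
  = −0.75 × (-0.395910) = 0.296933 substitutions/site.
Under a molecular clock d = 2μt, so t = d/(2μ) = 0.296933 / (2 × 8.0 × 10^-9) = 18.56 million years.

18.56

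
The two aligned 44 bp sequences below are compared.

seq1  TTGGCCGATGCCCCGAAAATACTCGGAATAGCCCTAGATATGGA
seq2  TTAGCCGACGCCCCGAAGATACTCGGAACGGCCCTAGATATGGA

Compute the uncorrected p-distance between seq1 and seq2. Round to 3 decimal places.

The sequences differ at 5 of 44 positions (sites 3, 9, 18, 29, 30).
p = 5/44 = 0.113636… ≈ 0.114 (to 3 d.p.).

0.114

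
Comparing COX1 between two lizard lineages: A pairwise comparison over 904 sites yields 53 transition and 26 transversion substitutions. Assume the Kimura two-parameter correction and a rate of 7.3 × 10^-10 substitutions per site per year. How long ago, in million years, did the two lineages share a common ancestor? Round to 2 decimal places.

64.20

P = 53/904 ≈ 0.058628 and Q = 26/904 ≈ 0.028761.
Under the Kimura two-parameter model, d = −½ ln(1 − 2P − Q) − ¼ ln(1 − 2Q).
1 − 2P − Q = 0.853983, giving −½ ln(0.853983) = 0.078922.
1 − 2Q = 0.942478, giving −¼ ln(0.942478) = 0.014811.
d = 0.078922 + 0.014811 = 0.093733.
Under a molecular clock d = 2μt, so t = d/(2μ) = 0.093733 / (2 × 7.3 × 10^-10) = 64.20 million years.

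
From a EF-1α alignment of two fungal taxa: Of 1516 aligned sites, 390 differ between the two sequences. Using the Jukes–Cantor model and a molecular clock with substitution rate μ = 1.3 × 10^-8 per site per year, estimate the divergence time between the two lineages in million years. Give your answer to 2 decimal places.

p = 390/1516 ≈ 0.257256.
d = −(3/4) ln(1 − 4p/3) = −0.75 ln(1 − 0.343008) = −0.75 ln(0.656992)
  = −0.75 × (-0.420083) = 0.315062 substitutions/site.
Under a molecular clock d = 2μt, so t = d/(2μ) = 0.315062 / (2 × 1.3 × 10^-8) = 12.12 million years.

12.12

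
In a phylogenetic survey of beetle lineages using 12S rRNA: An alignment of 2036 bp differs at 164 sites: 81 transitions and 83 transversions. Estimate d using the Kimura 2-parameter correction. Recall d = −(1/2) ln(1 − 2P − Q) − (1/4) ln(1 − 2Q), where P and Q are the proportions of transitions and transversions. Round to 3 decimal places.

P = 81/2036 ≈ 0.039784 and Q = 83/2036 ≈ 0.040766.
Under the Kimura two-parameter model, d = −½ ln(1 − 2P − Q) − ¼ ln(1 − 2Q).
1 − 2P − Q = 0.879666, giving −½ ln(0.879666) = 0.064106.
1 − 2Q = 0.918468, giving −¼ ln(0.918468) = 0.021262.
d = 0.064106 + 0.021262 = 0.085368.

0.085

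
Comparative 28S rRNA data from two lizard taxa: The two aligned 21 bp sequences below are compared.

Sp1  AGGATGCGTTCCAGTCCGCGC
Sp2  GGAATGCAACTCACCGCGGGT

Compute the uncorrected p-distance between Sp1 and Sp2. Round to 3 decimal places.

0.524

The sequences differ at 11 of 21 positions.
p = 11/21 = 0.523809… ≈ 0.524 (to 3 d.p.).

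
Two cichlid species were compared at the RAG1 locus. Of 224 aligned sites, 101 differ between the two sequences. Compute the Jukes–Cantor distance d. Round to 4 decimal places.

p = 101/224 ≈ 0.450893.
d = −(3/4) ln(1 − 4p/3) = −0.75 ln(1 − 0.601191) = −0.75 ln(0.398809)
  = −0.75 × (-0.919273) = 0.689455 substitutions/site.

0.6895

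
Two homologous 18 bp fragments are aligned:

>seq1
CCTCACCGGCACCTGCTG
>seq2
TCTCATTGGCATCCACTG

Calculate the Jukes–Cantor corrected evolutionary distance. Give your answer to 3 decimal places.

The sequences differ at 6 of 18 sites (1, 6, 7, 12, 14, 15), so p = 6/18 ≈ 0.333333.
d = −(3/4) ln(1 − 4p/3) = −0.75 ln(1 − 0.444444) = −0.75 ln(0.555556)
  = −0.75 × (-0.587786) = 0.440840 substitutions/site.

0.441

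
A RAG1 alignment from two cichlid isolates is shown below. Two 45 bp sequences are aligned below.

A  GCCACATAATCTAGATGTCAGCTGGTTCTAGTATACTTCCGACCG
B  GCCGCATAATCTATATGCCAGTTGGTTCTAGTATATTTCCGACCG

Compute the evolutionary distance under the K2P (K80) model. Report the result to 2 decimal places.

0.12

Of 45 sites, 4 differences are transitions and 1 are transversions, so P = 4/45 ≈ 0.088889 and Q = 1/45 ≈ 0.022222.
Under the Kimura two-parameter model, d = −½ ln(1 − 2P − Q) − ¼ ln(1 − 2Q).
1 − 2P − Q = 0.8, giving −½ ln(0.8) = 0.111572.
1 − 2Q = 0.955556, giving −¼ ln(0.955556) = 0.011365.
d = 0.111572 + 0.011365 = 0.122937.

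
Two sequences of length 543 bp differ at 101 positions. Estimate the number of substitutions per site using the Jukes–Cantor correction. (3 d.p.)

0.214

p = 101/543 ≈ 0.186004.
d = −(3/4) ln(1 − 4p/3) = −0.75 ln(1 − 0.248005) = −0.75 ln(0.751995)
  = −0.75 × (-0.285026) = 0.213770 substitutions/site.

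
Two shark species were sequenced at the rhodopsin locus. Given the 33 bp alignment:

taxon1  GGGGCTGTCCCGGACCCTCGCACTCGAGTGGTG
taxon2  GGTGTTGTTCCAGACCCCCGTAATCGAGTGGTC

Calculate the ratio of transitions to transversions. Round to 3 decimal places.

1.667

Transitions are A↔G and C↔T; transversions are all other mismatches.
Transitions: 5. Transversions: 3.
R = 5/3 = 1.666666… ≈ 1.667 (to 3 d.p.).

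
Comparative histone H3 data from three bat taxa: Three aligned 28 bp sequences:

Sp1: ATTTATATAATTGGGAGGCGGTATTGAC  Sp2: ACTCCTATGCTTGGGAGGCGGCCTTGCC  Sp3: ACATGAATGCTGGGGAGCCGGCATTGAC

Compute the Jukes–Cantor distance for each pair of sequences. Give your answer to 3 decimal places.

d(Sp1,Sp2) = 0.360, d(Sp1,Sp3) = 0.420, d(Sp2,Sp3) = 0.360

Sp1–Sp2: 8/28 sites differ → p ≈ 0.285714, d = −0.75 ln(1 − 0.380952) = 0.359679 ≈ 0.360.
Sp1–Sp3: 9/28 sites differ → p ≈ 0.321429, d = −0.75 ln(1 − 0.428572) = 0.419713 ≈ 0.420.
Sp2–Sp3: 8/28 sites differ → p ≈ 0.285714, d = −0.75 ln(1 − 0.380952) = 0.359679 ≈ 0.360.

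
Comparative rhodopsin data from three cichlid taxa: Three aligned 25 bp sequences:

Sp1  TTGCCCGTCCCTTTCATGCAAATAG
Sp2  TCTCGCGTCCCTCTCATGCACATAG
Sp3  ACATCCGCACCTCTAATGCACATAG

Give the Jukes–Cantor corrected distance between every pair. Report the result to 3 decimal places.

Sp1–Sp2: 5/25 sites differ → p = 0.2, d = −0.75 ln(1 − 0.266667) = 0.232617 ≈ 0.233.
Sp1–Sp3: 9/25 sites differ → p = 0.36, d = −0.75 ln(1 − 0.48) = 0.490445 ≈ 0.490.
Sp2–Sp3: 7/25 sites differ → p = 0.28, d = −0.75 ln(1 − 0.373333) = 0.350505 ≈ 0.351.

d(Sp1,Sp2) = 0.233, d(Sp1,Sp3) = 0.490, d(Sp2,Sp3) = 0.351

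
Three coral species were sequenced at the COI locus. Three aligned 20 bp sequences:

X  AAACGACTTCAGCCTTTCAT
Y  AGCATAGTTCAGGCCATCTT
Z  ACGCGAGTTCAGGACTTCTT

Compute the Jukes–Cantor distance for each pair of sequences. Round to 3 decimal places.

X–Y: 9/20 sites differ → p = 0.45, d = −0.75 ln(1 − 0.6) = 0.687218 ≈ 0.687.
X–Z: 7/20 sites differ → p = 0.35, d = −0.75 ln(1 − 0.466667) = 0.471457 ≈ 0.471.
Y–Z: 6/20 sites differ → p = 0.3, d = −0.75 ln(1 − 0.4) = 0.383119 ≈ 0.383.

d(X,Y) = 0.687, d(X,Z) = 0.471, d(Y,Z) = 0.383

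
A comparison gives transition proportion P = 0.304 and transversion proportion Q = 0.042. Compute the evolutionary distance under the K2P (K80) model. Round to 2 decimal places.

Under the Kimura two-parameter model, d = −½ ln(1 − 2P − Q) − ¼ ln(1 − 2Q).
1 − 2P − Q = 0.35, giving −½ ln(0.35) = 0.524911.
1 − 2Q = 0.916, giving −¼ ln(0.916) = 0.021935.
d = 0.524911 + 0.021935 = 0.546846.

0.55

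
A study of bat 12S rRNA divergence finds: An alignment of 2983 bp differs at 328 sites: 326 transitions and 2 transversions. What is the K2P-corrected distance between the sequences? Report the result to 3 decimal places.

0.124

P = 326/2983 ≈ 0.109286 and Q = 2/2983 ≈ 0.00067.
Under the Kimura two-parameter model, d = −½ ln(1 − 2P − Q) − ¼ ln(1 − 2Q).
1 − 2P − Q = 0.780758, giving −½ ln(0.780758) = 0.123745.
1 − 2Q = 0.99866, giving −¼ ln(0.99866) = 0.000335.
d = 0.123745 + 0.000335 = 0.124080.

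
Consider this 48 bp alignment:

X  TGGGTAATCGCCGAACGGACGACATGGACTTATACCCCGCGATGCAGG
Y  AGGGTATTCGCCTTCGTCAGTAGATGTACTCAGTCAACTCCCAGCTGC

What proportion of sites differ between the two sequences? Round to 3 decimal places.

0.479

The sequences differ at 23 of 48 positions.
p = 23/48 = 0.479166… ≈ 0.479 (to 3 d.p.).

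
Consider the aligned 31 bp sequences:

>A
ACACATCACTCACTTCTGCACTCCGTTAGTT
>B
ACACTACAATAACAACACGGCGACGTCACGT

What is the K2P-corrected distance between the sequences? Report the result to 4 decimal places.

Of 31 sites, 2 differences are transitions and 13 are transversions, so P = 2/31 ≈ 0.064516 and Q = 13/31 ≈ 0.419355.
Under the Kimura two-parameter model, d = −½ ln(1 − 2P − Q) − ¼ ln(1 − 2Q).
1 − 2P − Q = 0.451613, giving −½ ln(0.451613) = 0.397465.
1 − 2Q = 0.16129, giving −¼ ln(0.16129) = 0.456138.
d = 0.397465 + 0.456138 = 0.853603.

0.8536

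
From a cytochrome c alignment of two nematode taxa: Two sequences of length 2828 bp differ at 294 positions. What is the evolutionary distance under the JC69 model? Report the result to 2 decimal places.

p = 294/2828 ≈ 0.10396.
d = −(3/4) ln(1 − 4p/3) = −0.75 ln(1 − 0.138613) = −0.75 ln(0.861387)
  = −0.75 × (-0.149211) = 0.111908 substitutions/site.

0.11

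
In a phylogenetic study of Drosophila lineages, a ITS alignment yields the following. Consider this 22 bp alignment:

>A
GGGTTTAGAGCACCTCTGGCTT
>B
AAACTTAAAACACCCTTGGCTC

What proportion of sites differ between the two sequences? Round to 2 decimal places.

0.41

The sequences differ at 9 of 22 positions (sites 1, 2, 3, 4, 8, 10, 15, 16, 22).
p = 9/22 = 0.409090… ≈ 0.41 (to 2 d.p.).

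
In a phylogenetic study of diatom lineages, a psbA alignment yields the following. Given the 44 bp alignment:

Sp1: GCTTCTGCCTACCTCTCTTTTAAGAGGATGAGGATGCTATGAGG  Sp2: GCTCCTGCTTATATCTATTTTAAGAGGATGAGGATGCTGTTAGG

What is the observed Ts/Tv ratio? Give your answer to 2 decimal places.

1.33

Transitions are A↔G and C↔T; transversions are all other mismatches.
Transitions: 4. Transversions: 3.
R = 4/3 = 1.333333… ≈ 1.33 (to 2 d.p.).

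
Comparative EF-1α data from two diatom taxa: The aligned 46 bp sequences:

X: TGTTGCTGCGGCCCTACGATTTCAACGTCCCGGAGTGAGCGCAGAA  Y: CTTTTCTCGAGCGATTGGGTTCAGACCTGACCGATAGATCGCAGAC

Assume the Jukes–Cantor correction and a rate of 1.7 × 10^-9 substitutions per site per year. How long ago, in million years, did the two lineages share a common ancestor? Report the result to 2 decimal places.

The sequences differ at 22 of 46 sites, so p = 22/46 ≈ 0.478261.
d = −(3/4) ln(1 − 4p/3) = −0.75 ln(1 − 0.637681) = −0.75 ln(0.362319)
  = −0.75 × (-1.015230) = 0.761423 substitutions/site.
Under a molecular clock d = 2μt, so t = d/(2μ) = 0.761423 / (2 × 1.7 × 10^-9) = 223.95 million years.

223.95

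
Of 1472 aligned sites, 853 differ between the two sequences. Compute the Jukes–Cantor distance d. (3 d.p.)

p = 853/1472 ≈ 0.579484.
d = −(3/4) ln(1 − 4p/3) = −0.75 ln(1 − 0.772645) = −0.75 ln(0.227355)
  = −0.75 × (-1.481243) = 1.110932 substitutions/site.

1.111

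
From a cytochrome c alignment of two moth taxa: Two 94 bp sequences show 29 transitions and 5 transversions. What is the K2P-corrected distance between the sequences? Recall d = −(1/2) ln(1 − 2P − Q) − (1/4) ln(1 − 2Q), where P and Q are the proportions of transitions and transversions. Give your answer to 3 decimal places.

P = 29/94 ≈ 0.308511 and Q = 5/94 ≈ 0.053191.
Under the Kimura two-parameter model, d = −½ ln(1 − 2P − Q) − ¼ ln(1 − 2Q).
1 − 2P − Q = 0.329787, giving −½ ln(0.329787) = 0.554654.
1 − 2Q = 0.893618, giving −¼ ln(0.893618) = 0.028119.
d = 0.554654 + 0.028119 = 0.582773.

0.583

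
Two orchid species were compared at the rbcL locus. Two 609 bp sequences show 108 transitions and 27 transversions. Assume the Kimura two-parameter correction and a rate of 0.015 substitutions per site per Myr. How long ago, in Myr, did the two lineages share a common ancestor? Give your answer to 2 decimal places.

P = 108/609 ≈ 0.17734 and Q = 27/609 ≈ 0.044335.
Under the Kimura two-parameter model, d = −½ ln(1 − 2P − Q) − ¼ ln(1 − 2Q).
1 − 2P − Q = 0.600985, giving −½ ln(0.600985) = 0.254593.
1 − 2Q = 0.91133, giving −¼ ln(0.91133) = 0.023213.
d = 0.254593 + 0.023213 = 0.277806.
Under a molecular clock d = 2μt, so t = d/(2μ) = 0.277806 / (2 × 0.015) = 9.26 Myr.

9.26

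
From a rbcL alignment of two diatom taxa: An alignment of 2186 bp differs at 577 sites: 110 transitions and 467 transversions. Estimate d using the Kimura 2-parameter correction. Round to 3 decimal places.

0.328

P = 110/2186 ≈ 0.05032 and Q = 467/2186 ≈ 0.213632.
Under the Kimura two-parameter model, d = −½ ln(1 − 2P − Q) − ¼ ln(1 − 2Q).
1 − 2P − Q = 0.685728, giving −½ ln(0.685728) = 0.188637.
1 − 2Q = 0.572736, giving −¼ ln(0.572736) = 0.139333.
d = 0.188637 + 0.139333 = 0.327970.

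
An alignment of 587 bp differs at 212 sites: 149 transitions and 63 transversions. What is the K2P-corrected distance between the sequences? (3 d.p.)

P = 149/587 ≈ 0.253833 and Q = 63/587 ≈ 0.107325.
Under the Kimura two-parameter model, d = −½ ln(1 − 2P − Q) − ¼ ln(1 − 2Q).
1 − 2P − Q = 0.385009, giving −½ ln(0.385009) = 0.477244.
1 − 2Q = 0.78535, giving −¼ ln(0.78535) = 0.060406.
d = 0.477244 + 0.060406 = 0.537650.

0.538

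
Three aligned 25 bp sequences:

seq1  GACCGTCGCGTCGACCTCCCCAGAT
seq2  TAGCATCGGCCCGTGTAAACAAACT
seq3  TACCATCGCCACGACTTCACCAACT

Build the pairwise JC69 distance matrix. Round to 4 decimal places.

d(seq1,seq2) = 1.2071, d(seq1,seq3) = 0.4172, d(seq2,seq3) = 0.4172

seq1–seq2: 15/25 sites differ → p = 0.6, d = −0.75 ln(1 − 0.8) = 1.207078 ≈ 1.2071.
seq1–seq3: 8/25 sites differ → p = 0.32, d = −0.75 ln(1 − 0.426667) = 0.417216 ≈ 0.4172.
seq2–seq3: 8/25 sites differ → p = 0.32, d = −0.75 ln(1 − 0.426667) = 0.417216 ≈ 0.4172.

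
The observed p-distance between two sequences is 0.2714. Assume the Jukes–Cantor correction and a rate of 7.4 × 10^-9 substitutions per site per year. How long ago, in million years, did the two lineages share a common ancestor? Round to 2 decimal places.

22.76

d = −(3/4) ln(1 − 4p/3) = −0.75 ln(1 − 0.361867) = −0.75 ln(0.638133)
  = −0.75 × (-0.449209) = 0.336907 substitutions/site.
Under a molecular clock d = 2μt, so t = d/(2μ) = 0.336907 / (2 × 7.4 × 10^-9) = 22.76 million years.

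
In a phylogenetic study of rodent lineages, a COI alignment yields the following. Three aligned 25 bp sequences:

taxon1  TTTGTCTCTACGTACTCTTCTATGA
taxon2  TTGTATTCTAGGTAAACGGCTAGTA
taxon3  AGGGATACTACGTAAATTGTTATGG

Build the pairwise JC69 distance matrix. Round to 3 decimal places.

taxon1–taxon2: 11/25 sites differ → p = 0.44, d = −0.75 ln(1 − 0.586667) = 0.662626 ≈ 0.663.
taxon1–taxon3: 12/25 sites differ → p = 0.48, d = −0.75 ln(1 − 0.64) = 0.766238 ≈ 0.766.
taxon2–taxon3: 11/25 sites differ → p = 0.44, d = −0.75 ln(1 − 0.586667) = 0.662626 ≈ 0.663.

d(taxon1,taxon2) = 0.663, d(taxon1,taxon3) = 0.766, d(taxon2,taxon3) = 0.663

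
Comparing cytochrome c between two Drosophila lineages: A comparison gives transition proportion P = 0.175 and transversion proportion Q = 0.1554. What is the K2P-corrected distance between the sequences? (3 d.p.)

0.445

Under the Kimura two-parameter model, d = −½ ln(1 − 2P − Q) − ¼ ln(1 − 2Q).
1 − 2P − Q = 0.4946, giving −½ ln(0.4946) = 0.352003.
1 − 2Q = 0.6892, giving −¼ ln(0.6892) = 0.093056.
d = 0.352003 + 0.093056 = 0.445059.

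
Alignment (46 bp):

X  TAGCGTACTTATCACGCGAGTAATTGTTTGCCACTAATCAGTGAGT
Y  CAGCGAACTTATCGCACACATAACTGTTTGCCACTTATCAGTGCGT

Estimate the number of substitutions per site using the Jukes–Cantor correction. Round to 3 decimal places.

The sequences differ at 10 of 46 sites (1, 6, 14, 16, 18, 19, 20, 24, 36, 44), so p = 10/46 ≈ 0.217391.
d = −(3/4) ln(1 − 4p/3) = −0.75 ln(1 − 0.289855) = −0.75 ln(0.710145)
  = −0.75 × (-0.342286) = 0.256715 substitutions/site.

0.257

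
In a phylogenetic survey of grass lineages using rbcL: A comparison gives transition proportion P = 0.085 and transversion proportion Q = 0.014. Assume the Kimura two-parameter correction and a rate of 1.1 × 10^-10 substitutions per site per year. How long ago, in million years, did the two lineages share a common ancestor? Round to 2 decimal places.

Under the Kimura two-parameter model, d = −½ ln(1 − 2P − Q) − ¼ ln(1 − 2Q).
1 − 2P − Q = 0.816, giving −½ ln(0.816) = 0.101670.
1 − 2Q = 0.972, giving −¼ ln(0.972) = 0.007100.
d = 0.101670 + 0.007100 = 0.108770.
Under a molecular clock d = 2μt, so t = d/(2μ) = 0.108770 / (2 × 1.1 × 10^-10) = 494.41 million years.

494.41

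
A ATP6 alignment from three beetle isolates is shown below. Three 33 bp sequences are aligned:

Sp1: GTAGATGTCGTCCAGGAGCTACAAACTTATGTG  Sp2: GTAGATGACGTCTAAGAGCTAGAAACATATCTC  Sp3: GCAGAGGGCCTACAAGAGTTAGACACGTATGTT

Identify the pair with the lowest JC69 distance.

Sp1–Sp2: 7/33 differ, p = 0.212, d = 0.249.
Sp1–Sp3: 11/33 differ, p = 0.333, d = 0.441.
Sp2–Sp3: 11/33 differ, p = 0.333, d = 0.441.
The smallest distance is between Sp1 and Sp2.

Sp1 and Sp2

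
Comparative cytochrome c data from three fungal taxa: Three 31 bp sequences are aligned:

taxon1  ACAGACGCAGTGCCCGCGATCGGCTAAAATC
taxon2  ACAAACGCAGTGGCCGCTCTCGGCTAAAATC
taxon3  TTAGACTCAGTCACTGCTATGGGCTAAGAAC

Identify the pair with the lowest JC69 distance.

taxon1 and taxon2

taxon1–taxon2: 4/31 differ, p = 0.129, d = 0.142.
taxon1–taxon3: 10/31 differ, p = 0.323, d = 0.422.
taxon2–taxon3: 11/31 differ, p = 0.355, d = 0.481.
The smallest distance is between taxon1 and taxon2.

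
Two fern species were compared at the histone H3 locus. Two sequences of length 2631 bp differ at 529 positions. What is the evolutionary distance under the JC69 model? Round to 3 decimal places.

p = 529/2631 ≈ 0.201064.
d = −(3/4) ln(1 − 4p/3) = −0.75 ln(1 − 0.268085) = −0.75 ln(0.731915)
  = −0.75 × (-0.312091) = 0.234068 substitutions/site.

0.234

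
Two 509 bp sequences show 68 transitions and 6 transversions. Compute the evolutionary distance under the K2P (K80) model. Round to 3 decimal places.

0.170

P = 68/509 ≈ 0.133595 and Q = 6/509 ≈ 0.011788.
Under the Kimura two-parameter model, d = −½ ln(1 − 2P − Q) − ¼ ln(1 − 2Q).
1 − 2P − Q = 0.721022, giving −½ ln(0.721022) = 0.163543.
1 − 2Q = 0.976424, giving −¼ ln(0.976424) = 0.005965.
d = 0.163543 + 0.005965 = 0.169508.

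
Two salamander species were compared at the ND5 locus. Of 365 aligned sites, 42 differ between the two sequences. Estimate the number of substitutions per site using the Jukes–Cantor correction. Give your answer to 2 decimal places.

p = 42/365 ≈ 0.115068.
d = −(3/4) ln(1 − 4p/3) = −0.75 ln(1 − 0.153424) = −0.75 ln(0.846576)
  = −0.75 × (-0.166555) = 0.124916 substitutions/site.

0.12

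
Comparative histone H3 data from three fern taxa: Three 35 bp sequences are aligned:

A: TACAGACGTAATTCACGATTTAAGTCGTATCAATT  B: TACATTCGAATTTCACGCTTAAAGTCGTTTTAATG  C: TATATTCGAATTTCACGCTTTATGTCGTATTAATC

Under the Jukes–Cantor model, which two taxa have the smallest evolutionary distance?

A–B: 9/35 differ, p = 0.257, d = 0.315.
A–C: 9/35 differ, p = 0.257, d = 0.315.
B–C: 5/35 differ, p = 0.143, d = 0.158.
The smallest distance is between B and C.

B and C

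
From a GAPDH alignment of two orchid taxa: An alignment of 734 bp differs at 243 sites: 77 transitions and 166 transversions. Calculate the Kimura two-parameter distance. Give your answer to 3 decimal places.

0.437

P = 77/734 ≈ 0.104905 and Q = 166/734 ≈ 0.226158.
Under the Kimura two-parameter model, d = −½ ln(1 − 2P − Q) − ¼ ln(1 − 2Q).
1 − 2P − Q = 0.564032, giving −½ ln(0.564032) = 0.286322.
1 − 2Q = 0.547684, giving −¼ ln(0.547684) = 0.150514.
d = 0.286322 + 0.150514 = 0.436836.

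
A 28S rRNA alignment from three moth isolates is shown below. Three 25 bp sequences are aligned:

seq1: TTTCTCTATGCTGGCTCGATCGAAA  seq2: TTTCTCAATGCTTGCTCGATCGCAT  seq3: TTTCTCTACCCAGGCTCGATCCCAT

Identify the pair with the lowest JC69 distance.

seq1–seq2: 4/25 differ, p = 0.160, d = 0.180.
seq1–seq3: 6/25 differ, p = 0.240, d = 0.289.
seq2–seq3: 6/25 differ, p = 0.240, d = 0.289.
The smallest distance is between seq1 and seq2.

seq1 and seq2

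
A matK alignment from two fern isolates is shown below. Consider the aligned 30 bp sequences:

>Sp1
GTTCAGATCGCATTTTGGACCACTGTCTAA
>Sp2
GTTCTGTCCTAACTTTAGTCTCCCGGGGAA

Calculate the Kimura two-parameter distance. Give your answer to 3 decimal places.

Of 30 sites, 5 differences are transitions and 9 are transversions, so P = 5/30 ≈ 0.166667 and Q = 9/30 = 0.3.
Under the Kimura two-parameter model, d = −½ ln(1 − 2P − Q) − ¼ ln(1 − 2Q).
1 − 2P − Q = 0.366666, giving −½ ln(0.366666) = 0.501652.
1 − 2Q = 0.4, giving −¼ ln(0.4) = 0.229073.
d = 0.501652 + 0.229073 = 0.730725.

0.731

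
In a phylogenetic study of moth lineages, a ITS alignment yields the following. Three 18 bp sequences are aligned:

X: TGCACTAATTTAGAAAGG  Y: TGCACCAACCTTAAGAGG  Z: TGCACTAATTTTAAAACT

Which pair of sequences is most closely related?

X–Y: 6/18 differ, p = 0.333, d = 0.441.
X–Z: 4/18 differ, p = 0.222, d = 0.264.
Y–Z: 6/18 differ, p = 0.333, d = 0.441.
The smallest distance is between X and Z.

X and Z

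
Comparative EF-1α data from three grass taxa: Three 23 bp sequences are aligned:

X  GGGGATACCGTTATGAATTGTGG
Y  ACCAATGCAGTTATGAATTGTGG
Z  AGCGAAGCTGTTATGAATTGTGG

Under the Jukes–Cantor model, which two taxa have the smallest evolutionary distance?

X–Y: 6/23 differ, p = 0.261, d = 0.321.
X–Z: 5/23 differ, p = 0.217, d = 0.257.
Y–Z: 4/23 differ, p = 0.174, d = 0.198.
The smallest distance is between Y and Z.

Y and Z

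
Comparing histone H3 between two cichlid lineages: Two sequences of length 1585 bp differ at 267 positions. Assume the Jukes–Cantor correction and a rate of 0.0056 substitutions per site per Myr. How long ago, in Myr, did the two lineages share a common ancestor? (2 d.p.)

17.03

p = 267/1585 ≈ 0.168454.
d = −(3/4) ln(1 − 4p/3) = −0.75 ln(1 − 0.224605) = −0.75 ln(0.775395)
  = −0.75 × (-0.254383) = 0.190787 substitutions/site.
Under a molecular clock d = 2μt, so t = d/(2μ) = 0.190787 / (2 × 0.0056) = 17.03 Myr.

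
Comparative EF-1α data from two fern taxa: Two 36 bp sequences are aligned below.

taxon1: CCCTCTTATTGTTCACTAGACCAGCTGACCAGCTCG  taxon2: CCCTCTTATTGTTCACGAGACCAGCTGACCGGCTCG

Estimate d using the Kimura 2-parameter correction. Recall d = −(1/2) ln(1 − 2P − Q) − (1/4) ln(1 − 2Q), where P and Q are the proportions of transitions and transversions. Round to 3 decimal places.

Of 36 sites, 1 differences are transitions and 1 are transversions, so P = 1/36 ≈ 0.027778 and Q = 1/36 ≈ 0.027778.
Under the Kimura two-parameter model, d = −½ ln(1 − 2P − Q) − ¼ ln(1 − 2Q).
1 − 2P − Q = 0.916666, giving −½ ln(0.916666) = 0.043506.
1 − 2Q = 0.944444, giving −¼ ln(0.944444) = 0.014290.
d = 0.043506 + 0.014290 = 0.057796.

0.058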